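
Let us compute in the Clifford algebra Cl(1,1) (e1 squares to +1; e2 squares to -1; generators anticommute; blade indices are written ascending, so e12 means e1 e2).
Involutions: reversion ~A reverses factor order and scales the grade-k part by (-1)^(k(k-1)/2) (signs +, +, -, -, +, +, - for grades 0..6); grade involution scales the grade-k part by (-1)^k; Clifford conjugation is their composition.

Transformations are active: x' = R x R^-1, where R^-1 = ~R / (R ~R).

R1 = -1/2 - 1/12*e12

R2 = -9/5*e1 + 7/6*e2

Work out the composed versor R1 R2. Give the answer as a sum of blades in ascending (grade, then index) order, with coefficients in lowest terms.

Distribute over the terms of R1 (each basis-blade product reordered to ascending indices, repeated generators contracted through their squares):
(-1/2) R2 = 9/10*e1 - 7/12*e2
(-1/12*e12) R2 = 7/72*e1 - 3/20*e2
Summing the partial products and collecting blades:
Answer: 359/360*e1 - 11/15*e2


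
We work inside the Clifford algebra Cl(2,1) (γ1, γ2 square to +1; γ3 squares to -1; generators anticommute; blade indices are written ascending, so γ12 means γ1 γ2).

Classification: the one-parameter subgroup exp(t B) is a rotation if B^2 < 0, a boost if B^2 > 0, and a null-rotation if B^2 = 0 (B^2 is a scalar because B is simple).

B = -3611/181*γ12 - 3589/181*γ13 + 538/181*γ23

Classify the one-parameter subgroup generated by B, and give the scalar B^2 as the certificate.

B^2 term by term: the squares give (-3611/181)^2*(γ12)^2 + (-3589/181)^2*(γ13)^2 + (538/181)^2*(γ23)^2 = 13039321/32761*(-1) + 12880921/32761*(+1) + 289444/32761*(+1) = 4 (each basis 2-blade squares to minus the product of its generators' squares); cross terms between blades sharing an index anticommute and cancel. So B^2 = 4.
Answer: boost, certificate B^2 = 4. B^2 = 4 is basis-independent, so its sign is the whole story.


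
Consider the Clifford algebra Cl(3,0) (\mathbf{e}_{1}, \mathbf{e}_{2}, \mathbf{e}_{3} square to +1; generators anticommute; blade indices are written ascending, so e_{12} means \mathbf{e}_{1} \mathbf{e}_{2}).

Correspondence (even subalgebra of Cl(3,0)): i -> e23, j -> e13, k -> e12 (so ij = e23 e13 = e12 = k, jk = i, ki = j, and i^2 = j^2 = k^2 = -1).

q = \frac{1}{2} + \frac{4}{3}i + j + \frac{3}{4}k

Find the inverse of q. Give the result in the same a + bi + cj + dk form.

In blades: q = \frac{1}{2} + \frac{3}{4} e_{12} + e_{13} + \frac{4}{3} e_{23}.
With qbar = \frac{1}{2} - \frac{3}{4} e_{12} - e_{13} - \frac{4}{3} e_{23} (scalar fixed, mapped units negated), q qbar = \frac{517}{144} (the sum of squared coefficients), so q^-1 = qbar / (\frac{517}{144}) = \frac{72}{517} - \frac{108}{517} e_{12} - \frac{144}{517} e_{13} - \frac{192}{517} e_{23}; translating back:
Answer: \frac{72}{517} - \frac{192}{517}i - \frac{144}{517}j - \frac{108}{517}k


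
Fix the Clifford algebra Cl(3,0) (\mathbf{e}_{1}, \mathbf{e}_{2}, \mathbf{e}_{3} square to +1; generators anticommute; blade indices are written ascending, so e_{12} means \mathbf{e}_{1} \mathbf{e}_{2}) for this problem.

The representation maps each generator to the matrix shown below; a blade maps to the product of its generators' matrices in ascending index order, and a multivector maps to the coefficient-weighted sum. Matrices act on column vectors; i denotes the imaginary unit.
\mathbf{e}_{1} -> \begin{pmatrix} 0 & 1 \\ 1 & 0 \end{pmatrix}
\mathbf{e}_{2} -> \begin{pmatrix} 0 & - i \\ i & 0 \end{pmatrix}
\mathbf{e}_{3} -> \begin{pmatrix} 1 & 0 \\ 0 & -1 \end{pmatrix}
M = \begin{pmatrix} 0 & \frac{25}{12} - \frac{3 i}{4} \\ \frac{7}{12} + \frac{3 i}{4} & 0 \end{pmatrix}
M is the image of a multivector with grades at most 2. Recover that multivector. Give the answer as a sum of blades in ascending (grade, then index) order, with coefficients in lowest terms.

Method: 1, rho(e_{1}), rho(e_{2}), rho(e_{3}) form a trace-orthogonal basis of the 2x2 complex matrices (tr(X Y) = 2 if X = Y, else 0), so M = m0*1 + m1*rho(e_{1}) + m2*rho(e_{2}) + m3*rho(e_{3}) with m0 = tr(M)/2 = 0, m1 = tr(M rho(e_{1}))/2 = \frac{4}{3}, m2 = tr(M rho(e_{2}))/2 = \frac{3}{4} + \frac{3 i}{4}, m3 = tr(M rho(e_{3}))/2 = 0.
Multiplying table entries, the bivector images are rho(e_{12}) = i*rho(e_{3}), rho(e_{13}) = -i*rho(e_{2}), rho(e_{23}) = i*rho(e_{1}); with real blade coefficients the real parts of m0..m3 are the coefficients of 1, e_{1}, e_{2}, e_{3} and the imaginary parts give the bivectors (e_{23}: Im m1, e_{13}: -Im m2, e_{12}: Im m3).
Answer: \frac{4}{3} e_{1} + \frac{3}{4} e_{2} - \frac{3}{4} e_{13}


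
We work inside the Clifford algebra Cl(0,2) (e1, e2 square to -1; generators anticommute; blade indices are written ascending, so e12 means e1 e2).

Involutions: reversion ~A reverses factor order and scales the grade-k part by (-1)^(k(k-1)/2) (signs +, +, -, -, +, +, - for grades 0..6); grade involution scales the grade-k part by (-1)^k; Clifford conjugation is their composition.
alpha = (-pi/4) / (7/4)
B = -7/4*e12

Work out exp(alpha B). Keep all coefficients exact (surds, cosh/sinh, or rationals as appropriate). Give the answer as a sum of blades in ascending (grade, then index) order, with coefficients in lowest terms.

B^2 = (-7/4)^2*(e12)^2 = 49/16*(-1) = -49/16 (a basis 2-blade squares to minus the product of its generators' squares).
B^2 = -49/16 — circular case — the even/odd split gives cos and sin: l = 7/4, alpha*l = -pi/4, so exp(alpha B) = cos(-pi/4) + (sin(-pi/4)/(7/4))*B = sqrt(2)/2 + (-2*sqrt(2)/7)*B.
Answer: sqrt(2)/2 + sqrt(2)/2*e12


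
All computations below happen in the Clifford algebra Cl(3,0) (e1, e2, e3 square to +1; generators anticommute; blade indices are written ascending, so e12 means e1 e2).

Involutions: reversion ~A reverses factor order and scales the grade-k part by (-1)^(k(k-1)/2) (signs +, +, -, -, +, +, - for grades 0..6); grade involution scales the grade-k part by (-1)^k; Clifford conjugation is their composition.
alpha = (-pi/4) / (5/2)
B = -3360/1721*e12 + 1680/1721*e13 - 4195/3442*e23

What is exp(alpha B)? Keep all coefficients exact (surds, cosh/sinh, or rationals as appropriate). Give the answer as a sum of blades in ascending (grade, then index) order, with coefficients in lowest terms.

B^2 term by term: the squares give (-3360/1721)^2*(e12)^2 + (1680/1721)^2*(e13)^2 + (-4195/3442)^2*(e23)^2 = 11289600/2961841*(-1) + 2822400/2961841*(-1) + 17598025/11847364*(-1) = -25/4 (each basis 2-blade squares to minus the product of its generators' squares); cross terms between blades sharing an index anticommute and cancel. So B^2 = -25/4.
B^2 = -25/4 — the series telescopes trigonometrically here: l = 5/2, alpha*l = -pi/4, so exp(alpha B) = cos(-pi/4) + (sin(-pi/4)/(5/2))*B = sqrt(2)/2 + (-sqrt(2)/5)*B.
Answer: sqrt(2)/2 + 672*sqrt(2)/1721*e12 - 336*sqrt(2)/1721*e13 + 839*sqrt(2)/3442*e23


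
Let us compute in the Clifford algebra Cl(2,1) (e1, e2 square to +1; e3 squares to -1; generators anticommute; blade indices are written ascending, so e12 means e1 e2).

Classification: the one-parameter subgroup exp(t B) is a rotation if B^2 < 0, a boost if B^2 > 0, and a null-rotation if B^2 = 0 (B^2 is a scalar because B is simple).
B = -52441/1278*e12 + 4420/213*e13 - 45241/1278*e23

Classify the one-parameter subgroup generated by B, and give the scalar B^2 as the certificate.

B^2 term by term: the squares give (-52441/1278)^2*(e12)^2 + (4420/213)^2*(e13)^2 + (-45241/1278)^2*(e23)^2 = 2750058481/1633284*(-1) + 19536400/45369*(+1) + 2046748081/1633284*(+1) = 0 (each basis 2-blade squares to minus the product of its generators' squares); cross terms between blades sharing an index anticommute and cancel. So B^2 = 0.
Answer: null-rotation, certificate B^2 = 0. The scalar 0 is the complete invariant here: its sign names the subgroup type.


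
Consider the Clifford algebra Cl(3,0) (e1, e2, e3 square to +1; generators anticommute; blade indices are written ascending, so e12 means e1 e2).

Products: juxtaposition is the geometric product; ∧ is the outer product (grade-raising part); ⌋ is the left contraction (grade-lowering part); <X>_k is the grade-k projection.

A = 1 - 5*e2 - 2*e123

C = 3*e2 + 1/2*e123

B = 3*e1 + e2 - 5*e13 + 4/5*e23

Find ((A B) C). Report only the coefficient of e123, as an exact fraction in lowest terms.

step 1: -5 + 23/5*e1 + 11*e2 - 4*e3 + 15*e12 - 3*e13 - 26/5*e23 - 25*e123
step 2: 91/2 + 238/5*e1 - 33/2*e2 + 81/10*e3 + 59/5*e12 + 139/2*e13 + 143/10*e23 + 13/2*e123
Answer: 13/2


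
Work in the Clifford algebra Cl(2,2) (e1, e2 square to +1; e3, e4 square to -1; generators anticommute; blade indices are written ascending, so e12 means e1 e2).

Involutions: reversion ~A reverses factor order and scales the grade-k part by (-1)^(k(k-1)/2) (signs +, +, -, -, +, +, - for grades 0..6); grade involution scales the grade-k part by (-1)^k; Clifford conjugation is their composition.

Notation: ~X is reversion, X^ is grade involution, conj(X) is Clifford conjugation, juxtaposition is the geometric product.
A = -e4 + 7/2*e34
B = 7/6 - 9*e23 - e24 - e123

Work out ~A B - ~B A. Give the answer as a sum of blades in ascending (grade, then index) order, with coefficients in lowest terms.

first term: e2 - 7/6*e4 - 7/2*e23 + 63/2*e24 - 49/12*e34 + 7/2*e124 + 9*e234 - e1234
second term: e2 - 7/6*e4 + 7/2*e23 - 63/2*e24 + 49/12*e34 - 7/2*e124 - 9*e234 - e1234
Answer: -7*e23 + 63*e24 - 49/6*e34 + 7*e124 + 18*e234


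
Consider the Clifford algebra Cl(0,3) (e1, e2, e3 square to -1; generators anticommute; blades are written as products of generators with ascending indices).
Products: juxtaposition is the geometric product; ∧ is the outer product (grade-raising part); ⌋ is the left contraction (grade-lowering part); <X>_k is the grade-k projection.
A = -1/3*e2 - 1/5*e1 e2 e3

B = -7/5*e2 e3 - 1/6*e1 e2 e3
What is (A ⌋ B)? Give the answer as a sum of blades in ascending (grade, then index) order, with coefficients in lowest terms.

step 1: 1/30 - 7/15*e3 + 1/18*e1 e3
Answer: 1/30 - 7/15*e3 + 1/18*e1 e3


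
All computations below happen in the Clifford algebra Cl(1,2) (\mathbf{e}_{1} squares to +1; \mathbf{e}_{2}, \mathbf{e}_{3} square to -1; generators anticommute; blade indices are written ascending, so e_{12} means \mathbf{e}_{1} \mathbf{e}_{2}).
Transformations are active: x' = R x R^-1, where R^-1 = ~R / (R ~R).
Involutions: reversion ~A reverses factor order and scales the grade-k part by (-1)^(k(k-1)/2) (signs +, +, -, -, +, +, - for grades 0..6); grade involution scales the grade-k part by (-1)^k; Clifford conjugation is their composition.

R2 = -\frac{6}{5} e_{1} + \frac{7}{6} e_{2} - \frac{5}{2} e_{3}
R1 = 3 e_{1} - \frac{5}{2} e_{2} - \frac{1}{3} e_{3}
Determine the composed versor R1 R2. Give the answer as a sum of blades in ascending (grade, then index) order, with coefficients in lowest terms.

Distribute over the terms of R1 (each basis-blade product reordered to ascending indices, repeated generators contracted through their squares):
(3 e_{1}) R2 = -\frac{18}{5} + \frac{7}{2} e_{12} - \frac{15}{2} e_{13}
(-\frac{5}{2} e_{2}) R2 = \frac{35}{12} - 3 e_{12} + \frac{25}{4} e_{23}
(-\frac{1}{3} e_{3}) R2 = -\frac{5}{6} - \frac{2}{5} e_{13} + \frac{7}{18} e_{23}
Summing the partial products and collecting blades:
Answer: -\frac{91}{60} + \frac{1}{2} e_{12} - \frac{79}{10} e_{13} + \frac{239}{36} e_{23}


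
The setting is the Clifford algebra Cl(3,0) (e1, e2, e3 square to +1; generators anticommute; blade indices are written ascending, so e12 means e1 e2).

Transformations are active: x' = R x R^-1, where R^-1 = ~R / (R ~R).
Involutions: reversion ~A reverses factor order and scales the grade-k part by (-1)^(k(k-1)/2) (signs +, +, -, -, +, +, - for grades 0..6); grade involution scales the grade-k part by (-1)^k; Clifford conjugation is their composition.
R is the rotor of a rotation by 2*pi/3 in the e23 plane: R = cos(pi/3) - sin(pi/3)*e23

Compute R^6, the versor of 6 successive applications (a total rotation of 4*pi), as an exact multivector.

Rotor phase runs at HALF the rotation angle; powers of one rotor simply add phase, so after 6 steps in e23 the phase is 6*pi/3 = 2*pi and R^6 = cos(2*pi) - sin(2*pi)*e23.
cos(2*pi) = 1 and sin(2*pi) = 0, so R^6 = 1. The total rotation 4*pi is 2 full turns, so every vector returns to itself, yet the rotor is +1, back on the identity sheet (an even number of 2*pi turns).
Answer: 1


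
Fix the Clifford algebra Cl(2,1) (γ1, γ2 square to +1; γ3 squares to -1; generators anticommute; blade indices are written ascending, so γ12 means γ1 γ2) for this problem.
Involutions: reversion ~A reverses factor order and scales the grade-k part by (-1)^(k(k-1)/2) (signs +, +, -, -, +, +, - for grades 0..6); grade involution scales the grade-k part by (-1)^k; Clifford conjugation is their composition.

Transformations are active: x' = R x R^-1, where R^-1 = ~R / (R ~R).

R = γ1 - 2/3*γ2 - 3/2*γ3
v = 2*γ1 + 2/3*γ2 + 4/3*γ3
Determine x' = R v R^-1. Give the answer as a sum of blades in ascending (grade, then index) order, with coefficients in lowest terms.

~R = γ1 - 2/3*γ2 - 3/2*γ3, and R ~R = -29/36, so R^-1 = ~R / (-29/36).
R v = 32/9 + 2*γ12 + 13/3*γ13 + 1/9*γ23
Answer: -314/29*γ1 + 454/87*γ2 + 1036/87*γ3


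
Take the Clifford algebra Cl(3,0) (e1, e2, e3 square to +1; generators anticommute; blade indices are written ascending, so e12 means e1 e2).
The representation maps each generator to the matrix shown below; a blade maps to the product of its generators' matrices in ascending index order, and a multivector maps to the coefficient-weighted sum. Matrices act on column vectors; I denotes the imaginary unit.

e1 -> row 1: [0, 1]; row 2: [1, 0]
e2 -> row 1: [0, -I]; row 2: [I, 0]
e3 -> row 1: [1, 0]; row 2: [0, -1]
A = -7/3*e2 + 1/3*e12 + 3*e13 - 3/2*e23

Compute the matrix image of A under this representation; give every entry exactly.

Bivector images (products of the table entries): rho(e12) = rho(e1)rho(e2) = row 1: [I, 0]; row 2: [0, -I]; rho(e13) = rho(e1)rho(e3) = row 1: [0, -1]; row 2: [1, 0]; rho(e23) = rho(e2)rho(e3) = row 1: [0, I]; row 2: [I, 0].
M = (-7/3)*rho(e2) + (1/3)*rho(e12) + (3)*rho(e13) + (-3/2)*rho(e23), summed entrywise:
Answer: row 1: [I/3, -3 + 5*I/6]; row 2: [3 - 23*I/6, -I/3]


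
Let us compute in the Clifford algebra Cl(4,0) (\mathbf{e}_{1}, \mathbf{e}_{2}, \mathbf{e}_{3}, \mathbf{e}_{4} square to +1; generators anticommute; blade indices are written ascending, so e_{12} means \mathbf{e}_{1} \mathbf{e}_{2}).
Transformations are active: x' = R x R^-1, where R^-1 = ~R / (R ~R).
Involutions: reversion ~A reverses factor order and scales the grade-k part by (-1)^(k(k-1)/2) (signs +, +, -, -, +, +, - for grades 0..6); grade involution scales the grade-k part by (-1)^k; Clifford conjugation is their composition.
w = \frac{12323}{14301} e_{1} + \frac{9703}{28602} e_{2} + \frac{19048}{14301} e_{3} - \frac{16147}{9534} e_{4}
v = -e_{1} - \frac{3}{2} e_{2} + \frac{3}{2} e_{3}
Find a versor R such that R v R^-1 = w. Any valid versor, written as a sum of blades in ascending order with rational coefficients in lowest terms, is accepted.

Sketch: the shared square \frac{11}{2} makes R = v + w = -\frac{1978}{14301} e_{1} - \frac{16600}{14301} e_{2} + \frac{80999}{28602} e_{3} - \frac{16147}{9534} e_{4} the natural versor; its sandwich fixes that direction, negates (v - w)/2, and sends v to w.
Answer: -\frac{1978}{14301} e_{1} - \frac{16600}{14301} e_{2} + \frac{80999}{28602} e_{3} - \frac{16147}{9534} e_{4}


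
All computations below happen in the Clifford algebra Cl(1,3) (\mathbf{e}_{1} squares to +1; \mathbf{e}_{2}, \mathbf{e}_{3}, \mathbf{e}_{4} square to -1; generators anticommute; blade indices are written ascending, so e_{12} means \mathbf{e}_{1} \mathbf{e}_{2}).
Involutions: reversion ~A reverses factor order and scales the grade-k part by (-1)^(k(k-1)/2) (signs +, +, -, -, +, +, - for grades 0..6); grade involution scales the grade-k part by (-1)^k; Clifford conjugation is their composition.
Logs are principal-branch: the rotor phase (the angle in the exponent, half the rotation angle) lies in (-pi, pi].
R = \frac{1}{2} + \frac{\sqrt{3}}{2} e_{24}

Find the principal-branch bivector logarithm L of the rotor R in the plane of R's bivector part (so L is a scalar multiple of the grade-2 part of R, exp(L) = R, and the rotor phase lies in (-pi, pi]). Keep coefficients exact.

The scalar part of R is \frac{1}{2}, so the principal-branch rotor phase is pinned; divide the bivector part by its sine to get the unit plane — L is the phase times that plane.
Concretely: cos(phase) = \frac{1}{2} gives phase = ±\frac{\pi}{3}, and since phase/sin(phase) is even the sign is immaterial: L = (phase/sin(phase)) * <R>_2 = (\frac{2 \sqrt{3} \pi}{9}) * <R>_2.
Answer: \frac{\pi}{3} e_{24}


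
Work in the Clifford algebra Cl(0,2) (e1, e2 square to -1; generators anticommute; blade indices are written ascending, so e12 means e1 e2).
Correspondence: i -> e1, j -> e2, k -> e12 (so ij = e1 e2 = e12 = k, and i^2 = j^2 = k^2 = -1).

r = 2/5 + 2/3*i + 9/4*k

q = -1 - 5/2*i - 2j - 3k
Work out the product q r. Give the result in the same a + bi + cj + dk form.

In blades: q = -1 - 5/2*e1 - 2*e2 - 3*e12, r = 2/5 + 2/3*e1 + 9/4*e12.
Distribute q over r term by term (generator squares from the signature, products reordered to ascending indices): (-1)*r = -2/5 - 2/3*e1 - 9/4*e12; (-5/2*e1)*r = 5/3 - e1 + 45/8*e2; (-2*e2)*r = -9/2*e1 - 4/5*e2 + 4/3*e12; (-3*e12)*r = 27/4 - 2*e2 - 6/5*e12.
Sum: 481/60 - 37/6*e1 + 113/40*e2 - 127/60*e12; translating back through the correspondence:
Answer: 481/60 - 37/6*i + 113/40*j - 127/60*k


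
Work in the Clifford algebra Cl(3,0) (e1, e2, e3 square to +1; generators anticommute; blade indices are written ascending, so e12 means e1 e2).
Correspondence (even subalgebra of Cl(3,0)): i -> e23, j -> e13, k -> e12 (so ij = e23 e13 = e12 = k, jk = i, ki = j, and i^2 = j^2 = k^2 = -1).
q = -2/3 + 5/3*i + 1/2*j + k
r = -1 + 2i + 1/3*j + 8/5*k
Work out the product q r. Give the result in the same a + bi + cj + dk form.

In blades: q = -2/3 + e12 + 1/2*e13 + 5/3*e23, r = -1 + 8/5*e12 + 1/3*e13 + 2*e23.
Distribute q over r term by term (generator squares from the signature, products reordered to ascending indices): (-2/3)*r = 2/3 - 16/15*e12 - 2/9*e13 - 4/3*e23; (e12)*r = -8/5 - e12 + 2*e13 - 1/3*e23; (1/2*e13)*r = -1/6 - e12 - 1/2*e13 + 4/5*e23; (5/3*e23)*r = -10/3 + 5/9*e12 - 8/3*e13 - 5/3*e23.
Sum: -133/30 - 113/45*e12 - 25/18*e13 - 38/15*e23; translating back through the correspondence:
Answer: -133/30 - 38/15*i - 25/18*j - 113/45*k


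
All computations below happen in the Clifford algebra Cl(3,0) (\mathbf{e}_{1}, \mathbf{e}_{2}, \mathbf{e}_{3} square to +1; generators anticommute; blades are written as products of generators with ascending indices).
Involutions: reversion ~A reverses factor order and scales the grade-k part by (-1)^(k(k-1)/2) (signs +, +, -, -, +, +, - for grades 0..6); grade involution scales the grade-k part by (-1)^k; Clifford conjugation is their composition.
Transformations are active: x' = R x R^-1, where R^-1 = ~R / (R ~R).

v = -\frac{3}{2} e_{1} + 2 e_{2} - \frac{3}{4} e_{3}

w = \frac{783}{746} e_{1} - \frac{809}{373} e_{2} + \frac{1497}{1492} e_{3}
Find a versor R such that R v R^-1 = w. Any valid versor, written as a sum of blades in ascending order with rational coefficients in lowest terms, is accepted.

Why this works: both vectors square to \frac{109}{16}, so q(v) = q(w) and R = v + w = -\frac{168}{373} e_{1} - \frac{63}{373} e_{2} + \frac{189}{746} e_{3} carries v to w — its own direction survives, the complement (v - w)/2 flips.
Answer: -\frac{168}{373} e_{1} - \frac{63}{373} e_{2} + \frac{189}{746} e_{3}


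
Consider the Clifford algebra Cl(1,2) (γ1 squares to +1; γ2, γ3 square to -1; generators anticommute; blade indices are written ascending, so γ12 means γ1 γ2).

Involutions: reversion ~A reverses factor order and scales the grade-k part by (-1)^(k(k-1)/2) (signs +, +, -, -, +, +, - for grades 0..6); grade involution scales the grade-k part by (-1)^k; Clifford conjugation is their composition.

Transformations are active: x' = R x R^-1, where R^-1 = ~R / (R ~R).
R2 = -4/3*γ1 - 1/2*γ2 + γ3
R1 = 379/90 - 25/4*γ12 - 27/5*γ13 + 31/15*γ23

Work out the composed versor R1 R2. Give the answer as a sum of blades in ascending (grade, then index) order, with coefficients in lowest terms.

Distribute over the terms of R2 (each basis-blade product reordered to ascending indices, repeated generators contracted through their squares):
R1 (-4/3*γ1) = -758/135*γ1 - 25/3*γ2 - 36/5*γ3 - 124/45*γ123
R1 (-1/2*γ2) = -25/8*γ1 - 379/180*γ2 - 31/30*γ3 - 27/10*γ123
R1 (γ3) = 27/5*γ1 - 31/15*γ2 + 379/90*γ3 - 25/4*γ123
Summing the partial products and collecting blades:
Answer: -3607/1080*γ1 - 2251/180*γ2 - 181/45*γ3 - 2107/180*γ123


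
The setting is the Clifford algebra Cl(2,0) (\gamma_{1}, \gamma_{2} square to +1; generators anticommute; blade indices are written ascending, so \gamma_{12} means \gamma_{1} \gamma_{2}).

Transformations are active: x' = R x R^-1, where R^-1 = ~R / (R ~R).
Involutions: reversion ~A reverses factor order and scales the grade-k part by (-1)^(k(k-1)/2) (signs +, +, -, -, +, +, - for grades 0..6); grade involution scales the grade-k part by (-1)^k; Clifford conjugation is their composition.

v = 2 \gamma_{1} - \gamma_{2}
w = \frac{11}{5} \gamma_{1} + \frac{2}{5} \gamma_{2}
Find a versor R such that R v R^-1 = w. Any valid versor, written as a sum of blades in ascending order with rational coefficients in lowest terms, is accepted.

A norm check does it: q(v) = q(w) = 5, hence R = v + w = \frac{21}{5} \gamma_{1} - \frac{3}{5} \gamma_{2} realises the map — parallel part kept, (v - w)/2 negated, v carried to w.
Answer: \frac{21}{5} \gamma_{1} - \frac{3}{5} \gamma_{2}


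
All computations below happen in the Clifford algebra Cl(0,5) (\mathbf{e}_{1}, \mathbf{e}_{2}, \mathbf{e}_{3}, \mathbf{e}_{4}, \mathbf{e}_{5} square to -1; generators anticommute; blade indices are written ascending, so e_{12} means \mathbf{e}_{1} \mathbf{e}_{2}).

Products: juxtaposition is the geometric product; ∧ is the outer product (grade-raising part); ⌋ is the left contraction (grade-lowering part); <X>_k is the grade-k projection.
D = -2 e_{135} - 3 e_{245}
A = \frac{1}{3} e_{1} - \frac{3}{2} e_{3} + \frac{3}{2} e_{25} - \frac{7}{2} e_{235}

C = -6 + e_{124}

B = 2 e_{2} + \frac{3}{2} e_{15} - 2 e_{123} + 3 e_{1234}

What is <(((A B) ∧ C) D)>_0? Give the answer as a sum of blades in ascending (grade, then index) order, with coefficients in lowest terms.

step 1: \frac{5}{2} e_{5} - \frac{55}{12} e_{12} + 7 e_{15} + \frac{11}{3} e_{23} + 7 e_{35} - \frac{21}{4} e_{123} + \frac{9}{2} e_{124} + \frac{21}{4} e_{135} + \frac{21}{2} e_{145} - e_{234} + \frac{9}{2} e_{1345}
step 2: -15 e_{5} + \frac{55}{2} e_{12} - 42 e_{15} - 22 e_{23} - 42 e_{35} + \frac{63}{2} e_{123} - 27 e_{124} - \frac{63}{2} e_{135} - 63 e_{145} + 6 e_{234} - \frac{5}{2} e_{1245} - 27 e_{1345} - 7 e_{12345}
step 3: 63 - \frac{153}{2} e_{1} + 84 e_{3} + 54 e_{4} - 189 e_{12} - 51 e_{13} - 81 e_{15} - 59 e_{24} - 63 e_{25} + 126 e_{34} - 18 e_{35} + 81 e_{123} - 126 e_{124} - 44 e_{125} + \frac{165}{2} e_{145} + 121 e_{234} - 55 e_{235} + 66 e_{345} + \frac{189}{2} e_{1234} + 12 e_{1245} - \frac{189}{2} e_{1345} + 54 e_{2345}
step 4: 63
Answer: 63


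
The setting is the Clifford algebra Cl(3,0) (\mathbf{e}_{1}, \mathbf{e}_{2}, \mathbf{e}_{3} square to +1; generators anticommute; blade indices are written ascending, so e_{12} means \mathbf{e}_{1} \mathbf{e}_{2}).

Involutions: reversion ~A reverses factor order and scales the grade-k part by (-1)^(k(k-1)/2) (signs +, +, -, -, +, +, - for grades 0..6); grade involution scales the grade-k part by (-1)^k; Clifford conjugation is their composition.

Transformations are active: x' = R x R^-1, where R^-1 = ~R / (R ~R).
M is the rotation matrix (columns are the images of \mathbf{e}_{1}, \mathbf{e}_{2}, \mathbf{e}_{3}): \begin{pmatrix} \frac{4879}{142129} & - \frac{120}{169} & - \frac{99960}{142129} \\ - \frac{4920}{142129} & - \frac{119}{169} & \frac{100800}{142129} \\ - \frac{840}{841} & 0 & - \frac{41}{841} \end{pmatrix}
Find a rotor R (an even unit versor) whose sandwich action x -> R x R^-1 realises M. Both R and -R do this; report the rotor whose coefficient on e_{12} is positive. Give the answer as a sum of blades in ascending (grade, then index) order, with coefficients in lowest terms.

Method: write R = a + b12*e_{12} + b13*e_{13} + b23*e_{23} with a^2 + b12^2 + b13^2 + b23^2 = 1 (so R^-1 = ~R). Expanding the columns R e_j ~R gives tr M = 4a^2 - 1 and, from the antisymmetric part, M21 - M12 = -4a*b12, M13 - M31 = 4a*b13, M32 - M23 = -4a*b23.
Here tr M = -\frac{102129}{142129}, so a^2 = (1 + tr M)/4 = \frac{10000}{142129} and a = ±\frac{100}{377}. Taking a = \frac{100}{377}: M21 - M12 = \frac{96000}{142129}, M13 - M31 = \frac{42000}{142129}, M32 - M23 = -\frac{100800}{142129}, giving b12 = -\frac{240}{377}, b13 = \frac{105}{377}, b23 = \frac{252}{377}, i.e. R = \frac{100}{377} - \frac{240}{377} e_{12} + \frac{105}{377} e_{13} + \frac{252}{377} e_{23}.
Its e_{12} coefficient is negative, so report the other preimage -R.
Answer: -\frac{100}{377} + \frac{240}{377} e_{12} - \frac{105}{377} e_{13} - \frac{252}{377} e_{23}. Sheet selection: the two-to-one cover makes ±R indistinguishable at the matrix level (trace -\frac{102129}{142129}), so uniqueness comes from the required sign on e_{12}.


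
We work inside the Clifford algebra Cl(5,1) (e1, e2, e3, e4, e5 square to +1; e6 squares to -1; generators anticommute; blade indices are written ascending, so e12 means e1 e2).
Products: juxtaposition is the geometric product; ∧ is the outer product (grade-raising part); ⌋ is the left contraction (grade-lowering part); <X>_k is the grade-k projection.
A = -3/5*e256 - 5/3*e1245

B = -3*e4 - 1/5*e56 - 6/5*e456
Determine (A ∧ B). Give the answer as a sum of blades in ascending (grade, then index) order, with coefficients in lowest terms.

step 1: 9/5*e2456
Answer: 9/5*e2456


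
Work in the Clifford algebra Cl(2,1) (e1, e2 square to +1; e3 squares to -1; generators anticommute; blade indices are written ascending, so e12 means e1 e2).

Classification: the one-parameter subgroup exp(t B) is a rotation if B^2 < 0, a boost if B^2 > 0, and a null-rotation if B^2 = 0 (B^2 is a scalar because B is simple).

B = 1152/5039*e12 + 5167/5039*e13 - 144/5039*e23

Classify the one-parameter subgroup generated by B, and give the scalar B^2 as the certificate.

B^2 term by term: the squares give (1152/5039)^2*(e12)^2 + (5167/5039)^2*(e13)^2 + (-144/5039)^2*(e23)^2 = 1327104/25391521*(-1) + 26697889/25391521*(+1) + 20736/25391521*(+1) = 1 (each basis 2-blade squares to minus the product of its generators' squares); cross terms between blades sharing an index anticommute and cancel. So B^2 = 1.
Answer: boost, certificate B^2 = 1. Check the certificate: B^2 = 1, and that sign is decisive whatever form B takes.


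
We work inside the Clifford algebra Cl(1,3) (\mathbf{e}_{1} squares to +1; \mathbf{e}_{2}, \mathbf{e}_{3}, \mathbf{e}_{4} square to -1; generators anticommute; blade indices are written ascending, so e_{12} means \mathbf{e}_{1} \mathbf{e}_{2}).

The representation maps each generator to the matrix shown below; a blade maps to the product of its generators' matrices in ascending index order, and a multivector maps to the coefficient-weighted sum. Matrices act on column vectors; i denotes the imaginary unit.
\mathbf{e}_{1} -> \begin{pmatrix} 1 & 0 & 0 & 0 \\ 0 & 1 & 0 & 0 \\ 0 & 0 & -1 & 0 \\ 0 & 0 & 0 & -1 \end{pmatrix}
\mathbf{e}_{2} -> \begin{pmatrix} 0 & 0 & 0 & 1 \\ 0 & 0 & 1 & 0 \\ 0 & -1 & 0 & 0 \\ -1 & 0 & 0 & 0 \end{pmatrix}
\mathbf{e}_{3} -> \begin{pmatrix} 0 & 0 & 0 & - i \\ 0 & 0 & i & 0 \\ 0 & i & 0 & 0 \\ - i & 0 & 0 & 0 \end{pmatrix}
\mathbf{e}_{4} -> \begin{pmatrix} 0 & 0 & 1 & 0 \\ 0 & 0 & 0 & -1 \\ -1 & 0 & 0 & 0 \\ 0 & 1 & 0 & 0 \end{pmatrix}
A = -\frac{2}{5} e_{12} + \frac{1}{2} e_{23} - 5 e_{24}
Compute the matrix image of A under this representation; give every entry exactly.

Bivector images (products of the table entries): rho(e_{12}) = rho(\mathbf{e}_{1})rho(\mathbf{e}_{2}) = \begin{pmatrix} 0 & 0 & 0 & 1 \\ 0 & 0 & 1 & 0 \\ 0 & 1 & 0 & 0 \\ 1 & 0 & 0 & 0 \end{pmatrix}; rho(e_{23}) = rho(\mathbf{e}_{2})rho(\mathbf{e}_{3}) = \begin{pmatrix} - i & 0 & 0 & 0 \\ 0 & i & 0 & 0 \\ 0 & 0 & - i & 0 \\ 0 & 0 & 0 & i \end{pmatrix}; rho(e_{24}) = rho(\mathbf{e}_{2})rho(\mathbf{e}_{4}) = \begin{pmatrix} 0 & 1 & 0 & 0 \\ -1 & 0 & 0 & 0 \\ 0 & 0 & 0 & 1 \\ 0 & 0 & -1 & 0 \end{pmatrix}.
M = (-\frac{2}{5})*rho(e_{12}) + (\frac{1}{2})*rho(e_{23}) + (-5)*rho(e_{24}), summed entrywise:
Answer: \begin{pmatrix} - \frac{i}{2} & -5 & 0 & - \frac{2}{5} \\ 5 & \frac{i}{2} & - \frac{2}{5} & 0 \\ 0 & - \frac{2}{5} & - \frac{i}{2} & -5 \\ - \frac{2}{5} & 0 & 5 & \frac{i}{2} \end{pmatrix}


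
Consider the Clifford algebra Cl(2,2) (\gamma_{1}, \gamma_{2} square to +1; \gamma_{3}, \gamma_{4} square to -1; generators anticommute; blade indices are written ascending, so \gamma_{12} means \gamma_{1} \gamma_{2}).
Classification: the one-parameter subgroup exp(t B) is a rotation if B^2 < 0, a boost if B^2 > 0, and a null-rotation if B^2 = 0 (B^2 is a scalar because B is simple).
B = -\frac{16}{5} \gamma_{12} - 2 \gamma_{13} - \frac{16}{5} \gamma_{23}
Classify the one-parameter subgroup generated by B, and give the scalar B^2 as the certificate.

B^2 term by term: the squares give (-\frac{16}{5})^2*(\gamma_{12})^2 + (-2)^2*(\gamma_{13})^2 + (-\frac{16}{5})^2*(\gamma_{23})^2 = \frac{256}{25}*(-1) + 4*(+1) + \frac{256}{25}*(+1) = 4 (each basis 2-blade squares to minus the product of its generators' squares); cross terms between blades sharing an index anticommute and cancel. So B^2 = 4.
Answer: boost, certificate B^2 = 4. The class reads off the invariant scalar 4 directly.


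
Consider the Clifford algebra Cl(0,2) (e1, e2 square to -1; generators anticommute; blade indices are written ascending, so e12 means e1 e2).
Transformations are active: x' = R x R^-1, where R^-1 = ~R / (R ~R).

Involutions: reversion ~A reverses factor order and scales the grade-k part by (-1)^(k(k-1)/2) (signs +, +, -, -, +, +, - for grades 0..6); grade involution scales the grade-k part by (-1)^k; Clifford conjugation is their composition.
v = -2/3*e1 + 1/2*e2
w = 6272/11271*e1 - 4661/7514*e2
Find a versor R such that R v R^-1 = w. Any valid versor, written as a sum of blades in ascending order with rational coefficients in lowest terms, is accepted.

The midline construction: v and w both square to -25/36, so reflecting in their sum -414/3757*e1 - 452/3757*e2 exchanges them.
Answer: -414/3757*e1 - 452/3757*e2


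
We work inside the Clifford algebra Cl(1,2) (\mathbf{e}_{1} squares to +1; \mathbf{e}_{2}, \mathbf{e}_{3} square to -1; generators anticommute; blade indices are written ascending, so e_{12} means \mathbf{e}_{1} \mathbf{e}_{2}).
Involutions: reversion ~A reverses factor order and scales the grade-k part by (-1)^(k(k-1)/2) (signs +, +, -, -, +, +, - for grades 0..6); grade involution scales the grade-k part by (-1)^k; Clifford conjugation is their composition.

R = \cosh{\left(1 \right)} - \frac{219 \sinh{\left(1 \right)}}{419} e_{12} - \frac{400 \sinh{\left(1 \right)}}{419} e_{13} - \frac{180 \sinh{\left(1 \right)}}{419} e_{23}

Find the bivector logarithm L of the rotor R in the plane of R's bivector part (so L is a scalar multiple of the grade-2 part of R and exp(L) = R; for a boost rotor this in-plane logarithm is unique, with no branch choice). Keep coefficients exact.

The scalar part of R is \cosh{\left(1 \right)}, giving the rapidity magnitude (cosh is even); the bivector part supplies orientation, its quotient by sinh of the rapidity is the plane, and L = rapidity * plane — unique in that plane, since flipping both signs leaves L unchanged.
Concretely: cosh(rapidity) = \cosh{\left(1 \right)} gives rapidity = ±1, and since rapidity/sinh(rapidity) is even the sign is immaterial: L = (rapidity/sinh(rapidity)) * <R>_2 = (\frac{1}{\sinh{\left(1 \right)}}) * <R>_2.
Answer: - \frac{219}{419} e_{12} - \frac{400}{419} e_{13} - \frac{180}{419} e_{23}


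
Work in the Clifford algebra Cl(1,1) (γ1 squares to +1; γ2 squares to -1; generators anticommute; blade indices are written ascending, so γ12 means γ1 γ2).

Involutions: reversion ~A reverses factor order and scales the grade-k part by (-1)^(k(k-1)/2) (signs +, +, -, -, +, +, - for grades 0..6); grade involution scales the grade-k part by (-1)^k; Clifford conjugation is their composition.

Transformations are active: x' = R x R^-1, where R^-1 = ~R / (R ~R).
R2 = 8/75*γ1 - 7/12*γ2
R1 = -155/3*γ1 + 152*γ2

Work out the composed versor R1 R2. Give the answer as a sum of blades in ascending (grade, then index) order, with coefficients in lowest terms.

Distribute over the terms of R1 (each basis-blade product reordered to ascending indices, repeated generators contracted through their squares):
(-155/3*γ1) R2 = -248/45 + 1085/36*γ12
(152*γ2) R2 = 266/3 - 1216/75*γ12
Summing the partial products and collecting blades:
Answer: 3742/45 + 12533/900*γ12


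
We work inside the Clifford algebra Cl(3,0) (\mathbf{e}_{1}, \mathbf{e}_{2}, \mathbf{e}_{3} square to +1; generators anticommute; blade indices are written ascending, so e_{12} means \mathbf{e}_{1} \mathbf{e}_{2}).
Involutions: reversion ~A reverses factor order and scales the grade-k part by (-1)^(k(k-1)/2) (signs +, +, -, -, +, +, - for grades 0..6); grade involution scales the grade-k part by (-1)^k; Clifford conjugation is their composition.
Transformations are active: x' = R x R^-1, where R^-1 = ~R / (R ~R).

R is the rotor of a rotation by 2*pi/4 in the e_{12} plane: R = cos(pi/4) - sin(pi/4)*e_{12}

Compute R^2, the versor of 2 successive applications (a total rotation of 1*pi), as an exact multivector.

Because a rotor carries half the rotation angle, composing 2 copies of this e_{12}-plane rotor multiplies the phase: 2*(pi/4) = \frac{\pi}{2}, hence R^2 = cos(\frac{\pi}{2}) - sin(\frac{\pi}{2})*e_{12}.
cos(\frac{\pi}{2}) = 0 and sin(\frac{\pi}{2}) = 1, so R^2 = -e_{12}. The net rotation is 1*pi; the rotor keeps the half-angle phase exactly.
Answer: -e_{12}


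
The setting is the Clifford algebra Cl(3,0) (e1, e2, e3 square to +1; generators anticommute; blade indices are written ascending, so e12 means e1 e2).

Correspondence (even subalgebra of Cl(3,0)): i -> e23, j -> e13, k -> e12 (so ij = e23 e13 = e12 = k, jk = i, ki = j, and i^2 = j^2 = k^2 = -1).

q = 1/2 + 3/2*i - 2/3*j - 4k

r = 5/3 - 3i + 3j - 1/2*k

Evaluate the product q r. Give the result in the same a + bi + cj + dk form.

In blades: q = 1/2 - 4*e12 - 2/3*e13 + 3/2*e23, r = 5/3 - 1/2*e12 + 3*e13 - 3*e23.
Distribute q over r term by term (generator squares from the signature, products reordered to ascending indices): (1/2)*r = 5/6 - 1/4*e12 + 3/2*e13 - 3/2*e23; (-4*e12)*r = -2 - 20/3*e12 + 12*e13 + 12*e23; (-2/3*e13)*r = 2 - 2*e12 - 10/9*e13 + 1/3*e23; (3/2*e23)*r = 9/2 + 9/2*e12 + 3/4*e13 + 5/2*e23.
Sum: 16/3 - 53/12*e12 + 473/36*e13 + 40/3*e23; translating back through the correspondence:
Answer: 16/3 + 40/3*i + 473/36*j - 53/12*k


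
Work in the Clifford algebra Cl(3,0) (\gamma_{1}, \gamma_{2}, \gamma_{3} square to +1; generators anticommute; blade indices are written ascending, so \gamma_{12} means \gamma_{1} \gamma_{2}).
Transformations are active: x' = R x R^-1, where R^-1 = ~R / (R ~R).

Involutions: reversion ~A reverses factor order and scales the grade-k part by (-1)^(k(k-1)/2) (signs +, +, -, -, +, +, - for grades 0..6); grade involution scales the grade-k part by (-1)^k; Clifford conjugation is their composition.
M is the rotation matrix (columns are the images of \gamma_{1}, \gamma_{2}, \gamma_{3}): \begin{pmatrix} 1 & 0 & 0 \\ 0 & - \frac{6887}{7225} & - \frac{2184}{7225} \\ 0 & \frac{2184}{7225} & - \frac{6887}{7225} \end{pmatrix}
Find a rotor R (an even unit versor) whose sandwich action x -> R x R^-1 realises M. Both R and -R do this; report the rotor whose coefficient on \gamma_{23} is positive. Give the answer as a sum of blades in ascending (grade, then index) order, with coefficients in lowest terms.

Method: write R = a + b12*\gamma_{12} + b13*\gamma_{13} + b23*\gamma_{23} with a^2 + b12^2 + b13^2 + b23^2 = 1 (so R^-1 = ~R). Expanding the columns R e_j ~R gives tr M = 4a^2 - 1 and, from the antisymmetric part, M21 - M12 = -4a*b12, M13 - M31 = 4a*b13, M32 - M23 = -4a*b23.
Here tr M = -\frac{6549}{7225}, so a^2 = (1 + tr M)/4 = \frac{169}{7225} and a = ±\frac{13}{85}. Taking a = \frac{13}{85}: M21 - M12 = 0, M13 - M31 = 0, M32 - M23 = \frac{4368}{7225}, giving b12 = 0, b13 = 0, b23 = -\frac{84}{85}, i.e. R = \frac{13}{85} - \frac{84}{85} \gamma_{23}.
Its \gamma_{23} coefficient is negative, so report the other preimage -R.
Answer: -\frac{13}{85} + \frac{84}{85} \gamma_{23}. Key observation: the double cover Spin(3) -> SO(3) sends R and -R to the same matrix (trace -\frac{6549}{7225} here), so the stated sign of the \gamma_{23} coefficient is what selects one sheet.


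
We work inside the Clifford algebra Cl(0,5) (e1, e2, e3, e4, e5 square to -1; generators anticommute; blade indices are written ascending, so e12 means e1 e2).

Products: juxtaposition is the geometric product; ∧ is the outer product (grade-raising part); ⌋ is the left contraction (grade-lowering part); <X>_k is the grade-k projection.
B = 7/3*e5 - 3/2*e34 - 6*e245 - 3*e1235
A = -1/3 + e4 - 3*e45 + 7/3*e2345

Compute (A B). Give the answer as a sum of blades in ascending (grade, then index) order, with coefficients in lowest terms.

step 1: -18*e2 + 25/2*e3 + 7*e4 - 7/9*e5 - 7*e14 - 5/2*e25 + 1/2*e34 + 9/2*e35 + 7/3*e45 - 49/9*e234 + 2*e245 - 9*e1234 + e1235 + 3*e12345
Answer: -18*e2 + 25/2*e3 + 7*e4 - 7/9*e5 - 7*e14 - 5/2*e25 + 1/2*e34 + 9/2*e35 + 7/3*e45 - 49/9*e234 + 2*e245 - 9*e1234 + e1235 + 3*e12345


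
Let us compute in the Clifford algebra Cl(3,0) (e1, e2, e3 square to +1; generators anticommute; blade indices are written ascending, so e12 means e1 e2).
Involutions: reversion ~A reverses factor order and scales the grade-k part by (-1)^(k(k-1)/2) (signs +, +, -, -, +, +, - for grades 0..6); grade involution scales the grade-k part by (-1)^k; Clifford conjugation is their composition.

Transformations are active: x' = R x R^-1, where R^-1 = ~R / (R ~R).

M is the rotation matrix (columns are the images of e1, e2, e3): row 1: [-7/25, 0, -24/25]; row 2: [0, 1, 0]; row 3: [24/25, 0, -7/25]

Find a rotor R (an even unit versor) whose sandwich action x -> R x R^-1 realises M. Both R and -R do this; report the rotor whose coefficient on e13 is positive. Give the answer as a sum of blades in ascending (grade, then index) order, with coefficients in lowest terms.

Method: write R = a + b12*e12 + b13*e13 + b23*e23 with a^2 + b12^2 + b13^2 + b23^2 = 1 (so R^-1 = ~R). Expanding the columns R e_j ~R gives tr M = 4a^2 - 1 and, from the antisymmetric part, M21 - M12 = -4a*b12, M13 - M31 = 4a*b13, M32 - M23 = -4a*b23.
Here tr M = 11/25, so a^2 = (1 + tr M)/4 = 9/25 and a = ±3/5. Taking a = 3/5: M21 - M12 = 0, M13 - M31 = -48/25, M32 - M23 = 0, giving b12 = 0, b13 = -4/5, b23 = 0, i.e. R = 3/5 - 4/5*e13.
Its e13 coefficient is negative, so report the other preimage -R.
Answer: -3/5 + 4/5*e13. Key observation: the double cover Spin(3) -> SO(3) sends R and -R to the same matrix (trace 11/25 here), so the stated sign of the e13 coefficient is what selects one sheet.


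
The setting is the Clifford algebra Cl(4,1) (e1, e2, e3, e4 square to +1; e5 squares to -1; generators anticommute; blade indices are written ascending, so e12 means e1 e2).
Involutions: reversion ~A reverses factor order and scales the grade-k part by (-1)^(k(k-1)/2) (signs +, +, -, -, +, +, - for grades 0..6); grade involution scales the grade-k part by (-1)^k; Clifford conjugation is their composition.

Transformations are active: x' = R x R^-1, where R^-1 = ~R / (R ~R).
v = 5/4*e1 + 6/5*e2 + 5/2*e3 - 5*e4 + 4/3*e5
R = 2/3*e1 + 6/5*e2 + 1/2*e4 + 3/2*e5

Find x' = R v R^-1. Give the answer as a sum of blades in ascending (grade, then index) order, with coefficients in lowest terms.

~R = 2/3*e1 + 6/5*e2 + 1/2*e4 + 3/2*e5, and R ~R = -26/225, so R^-1 = ~R / (-26/225).
R v = -167/75 - 7/10*e12 + 5/3*e13 - 95/24*e14 - 71/72*e15 + 3*e23 - 33/5*e24 - 1/5*e25 - 5/4*e34 - 15/4*e35 + 49/6*e45
Answer: 1271/52*e1 + 2928/65*e2 - 5/2*e3 + 631/26*e4 + 4405/78*e5
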